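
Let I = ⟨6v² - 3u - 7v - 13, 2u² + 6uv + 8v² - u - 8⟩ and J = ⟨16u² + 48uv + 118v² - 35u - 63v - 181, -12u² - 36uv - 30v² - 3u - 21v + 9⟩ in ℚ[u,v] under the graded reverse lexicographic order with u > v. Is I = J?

Yes, the ideals are equal.

Two ideals are equal iff their reduced Gröbner bases coincide (the reduced basis is unique for a fixed ordering).
Buchberger on the first generating set:
f_1 = 6v² - 3u - 7v - 13, LT = v².
f_2 = 2u² + 6uv + 8v² - u - 8, LT = u².

The S-polynomials (S(f_1,f_2)) all reduce to 0 modulo the current basis, so we have a Gröbner basis.
Inter-reduce: drop elements whose leading term is divisible by another's, tail-reduce, and make monic.
Reduced Gröbner basis: {u² + 3uv + 3/2u + 14/3v + 14/3, v² - ½u - 7/6v - 13/6}.

Buchberger on the second generating set:
h_1 = 16u² + 48uv + 118v² - 35u - 63v - 181, LT = u².
h_2 = -12u² - 36uv - 30v² - 3u - 21v + 9, LT = u².

S(h_1,h_2): lcm = u². S = 39/8v² - 39/16u - 91/16v - 169/16.
  reduce S modulo (h_1, h_2):
  remainder 39/8v² - 39/16u - 91/16v - 169/16 ≠ 0; add k_3 = 39/8v² - 39/16u - 91/16v - 169/16 to the basis.

The other S-polynomials (S(h_1,k_3), S(h_2,k_3)) all reduce to 0 modulo the current basis, so we have a Gröbner basis.
Inter-reduce: drop elements whose leading term is divisible by another's, tail-reduce, and make monic.
Reduced Gröbner basis: {u² + 3uv + 3/2u + 14/3v + 14/3, v² - ½u - 7/6v - 13/6}.

The two bases agree; hence the ideals are identical.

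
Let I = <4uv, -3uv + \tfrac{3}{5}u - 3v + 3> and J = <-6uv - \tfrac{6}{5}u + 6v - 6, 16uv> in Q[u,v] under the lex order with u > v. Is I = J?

Two ideals are equal iff their reduced Gröbner bases coincide (the reduced basis is unique for a fixed ordering).
Buchberger on the first generating set:
f_1 = 4uv, LT = uv.
f_2 = -3uv + \tfrac{3}{5}u - 3v + 3, LT = uv.

S(f_1,f_2): lcm = uv. S = \tfrac{1}{5}u - v + 1.
  leading term u: no divisor's leading term divides it; move \tfrac{1}{5}u to the remainder.
  leading term v: no divisor's leading term divides it; move -v to the remainder.
  leading term 1: no divisor's leading term divides it; move 1 to the remainder.
  remainder \tfrac{1}{5}u - v + 1 ≠ 0; add g_3 = \tfrac{1}{5}u - v + 1 to the basis.

S(f_1,g_3): lcm = uv. S = 5v^{2} - 5v.
  leading term v^{2}: no divisor's leading term divides it; move 5v^{2} to the remainder.
  leading term v: no divisor's leading term divides it; move -5v to the remainder.
  remainder 5v^{2} - 5v ≠ 0; add g_4 = 5v^{2} - 5v to the basis.

The other S-polynomials (S(f_2,g_3), S(f_1,g_4), S(f_2,g_4), S(g_3,g_4)) all reduce to 0 modulo the current basis, so we have a Gröbner basis.
Inter-reduce: drop elements whose leading term is divisible by another's, tail-reduce, and make monic.
Reduced Gröbner basis: {u - 5v + 5, v^{2} - v}.

Buchberger on the second generating set:
h_1 = -6uv - \tfrac{6}{5}u + 6v - 6, LT = uv.
h_2 = 16uv, LT = uv.

S(h_1,h_2): lcm = uv. S = \tfrac{1}{5}u - v + 1.
  leading term u: no divisor's leading term divides it; move \tfrac{1}{5}u to the remainder.
  leading term v: no divisor's leading term divides it; move -v to the remainder.
  leading term 1: no divisor's leading term divides it; move 1 to the remainder.
  remainder \tfrac{1}{5}u - v + 1 ≠ 0; add k_3 = \tfrac{1}{5}u - v + 1 to the basis.

S(h_1,k_3): lcm = uv. S = \tfrac{1}{5}u + 5v^{2} - 6v + 1.
  leading term u: subtract (1)·k_3 from \tfrac{1}{5}u + 5v^{2} - 6v + 1 → 5v^{2} - 5v
  leading term v^{2}: no divisor's leading term divides it; move 5v^{2} to the remainder.
  leading term v: no divisor's leading term divides it; move -5v to the remainder.
  remainder 5v^{2} - 5v ≠ 0; add k_4 = 5v^{2} - 5v to the basis.

The other S-polynomials (S(h_2,k_3), S(h_1,k_4), S(h_2,k_4), S(k_3,k_4)) all reduce to 0 modulo the current basis, so we have a Gröbner basis.
Inter-reduce: drop elements whose leading term is divisible by another's, tail-reduce, and make monic.
Reduced Gröbner basis: {u - 5v + 5, v^{2} - v}.

These coincide, so the ideals are equal.

Yes, the ideals are equal.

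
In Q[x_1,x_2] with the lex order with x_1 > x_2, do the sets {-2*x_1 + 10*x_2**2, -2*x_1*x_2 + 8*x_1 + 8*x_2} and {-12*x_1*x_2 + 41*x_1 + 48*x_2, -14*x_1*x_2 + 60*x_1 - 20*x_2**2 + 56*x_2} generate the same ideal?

No, the ideals differ.

Since reduced Gröbner bases are canonical representatives of ideals under a given ordering, it suffices to compute and compare them.
Buchberger on the first generating set:
f_1 = -2*x_1 + 10*x_2**2, LT = x_1.
f_2 = -2*x_1*x_2 + 8*x_1 + 8*x_2, LT = x_1*x_2.

S(f_1,f_2): lcm = x_1*x_2. S = 4*x_1 - 5*x_2**3 + 4*x_2.
  leading term x_1: subtract (-2)·f_1 from 4*x_1 - 5*x_2**3 + 4*x_2 → -5*x_2**3 + 20*x_2**2 + 4*x_2
  leading term x_2**3: no divisor's leading term divides it; move -5*x_2**3 to the remainder.
  leading term x_2**2: no divisor's leading term divides it; move 20*x_2**2 to the remainder.
  leading term x_2: no divisor's leading term divides it; move 4*x_2 to the remainder.
  remainder -5*x_2**3 + 20*x_2**2 + 4*x_2 ≠ 0; add g_3 = -5*x_2**3 + 20*x_2**2 + 4*x_2 to the basis.

S(f_1,g_3): leading monomials are coprime, so the S-polynomial reduces to 0 (Buchberger's first criterion).
S(f_2,g_3): lcm = x_1*x_2**3. S = 4/5*x_1*x_2 - 4*x_2**3.
  leading term x_1*x_2: subtract (-2/5*x_2)·f_1 from 4/5*x_1*x_2 - 4*x_2**3 → 0
  remainder 0.

Every S-polynomial of the final basis reduces to 0, so we have a Gröbner basis.
Inter-reduce: drop elements whose leading term is divisible by another's, tail-reduce, and make monic.
Reduced Gröbner basis: {x_1 - 5*x_2**2, x_2**3 - 4*x_2**2 - 4/5*x_2}.

Buchberger on the second generating set:
h_1 = -12*x_1*x_2 + 41*x_1 + 48*x_2, LT = x_1*x_2.
h_2 = -14*x_1*x_2 + 60*x_1 - 20*x_2**2 + 56*x_2, LT = x_1*x_2.

S(h_1,h_2): lcm = x_1*x_2. S = 73/84*x_1 - 10/7*x_2**2.
  leading term x_1: no divisor's leading term divides it; move 73/84*x_1 to the remainder.
  leading term x_2**2: no divisor's leading term divides it; move -10/7*x_2**2 to the remainder.
  remainder 73/84*x_1 - 10/7*x_2**2 ≠ 0; add k_3 = 73/84*x_1 - 10/7*x_2**2 to the basis.

S(h_1,k_3): lcm = x_1*x_2. S = -41/12*x_1 + 120/73*x_2**3 - 4*x_2.
  leading term x_1: subtract (-287/73)·k_3 from -41/12*x_1 + 120/73*x_2**3 - 4*x_2 → 120/73*x_2**3 - 410/73*x_2**2 - 4*x_2
  leading term x_2**3: no divisor's leading term divides it; move 120/73*x_2**3 to the remainder.
  leading term x_2**2: no divisor's leading term divides it; move -410/73*x_2**2 to the remainder.
  leading term x_2: no divisor's leading term divides it; move -4*x_2 to the remainder.
  remainder 120/73*x_2**3 - 410/73*x_2**2 - 4*x_2 ≠ 0; add k_4 = 120/73*x_2**3 - 410/73*x_2**2 - 4*x_2 to the basis.

S(h_2,k_3): lcm = x_1*x_2. S = -30/7*x_1 + 120/73*x_2**3 + 10/7*x_2**2 - 4*x_2.
  leading term x_1: subtract (-360/73)·k_3 from -30/7*x_1 + 120/73*x_2**3 + 10/7*x_2**2 - 4*x_2 → 120/73*x_2**3 - 410/73*x_2**2 - 4*x_2
  leading term x_2**3: subtract (1)·k_4 from 120/73*x_2**3 - 410/73*x_2**2 - 4*x_2 → 0
  remainder 0.

S(h_1,k_4): lcm = x_1*x_2**3. S = 73/30*x_1*x_2 - 4*x_2**3.
  leading term x_1*x_2: subtract (-73/360)·h_1 from 73/30*x_1*x_2 - 4*x_2**3 → 2993/360*x_1 - 4*x_2**3 + 146/15*x_2
  leading term x_1: subtract (287/30)·k_3 from 2993/360*x_1 - 4*x_2**3 + 146/15*x_2 → -4*x_2**3 + 41/3*x_2**2 + 146/15*x_2
  leading term x_2**3: subtract (-73/30)·k_4 from -4*x_2**3 + 41/3*x_2**2 + 146/15*x_2 → 0
  remainder 0.

S(h_2,k_4): lcm = x_1*x_2**3. S = -73/84*x_1*x_2**2 + 73/30*x_1*x_2 + 10/7*x_2**4 - 4*x_2**3.
  leading term x_1*x_2**2: subtract (73/1008*x_2)·h_1 from -73/84*x_1*x_2**2 + 73/30*x_1*x_2 + 10/7*x_2**4 - 4*x_2**3 → -2701/5040*x_1*x_2 + 10/7*x_2**4 - 4*x_2**3 - 73/21*x_2**2
  leading term x_1*x_2: subtract (2701/60480)·h_1 from -2701/5040*x_1*x_2 + 10/7*x_2**4 - 4*x_2**3 - 73/21*x_2**2 → -110741/60480*x_1 + 10/7*x_2**4 - 4*x_2**3 - 73/21*x_2**2 - 2701/1260*x_2
  leading term x_1: subtract (-1517/720)·k_3 from -110741/60480*x_1 + 10/7*x_2**4 - 4*x_2**3 - 73/21*x_2**2 - 2701/1260*x_2 → 10/7*x_2**4 - 4*x_2**3 - 467/72*x_2**2 - 2701/1260*x_2
  leading term x_2**4: subtract (73/84*x_2)·k_4 from 10/7*x_2**4 - 4*x_2**3 - 467/72*x_2**2 - 2701/1260*x_2 → 37/42*x_2**3 - 1517/504*x_2**2 - 2701/1260*x_2
  leading term x_2**3: subtract (2701/5040)·k_4 from 37/42*x_2**3 - 1517/504*x_2**2 - 2701/1260*x_2 → 0
  remainder 0.

S(k_3,k_4): leading monomials are coprime, so the S-polynomial reduces to 0 (Buchberger's first criterion).
Every S-polynomial of the final basis reduces to 0, so we have a Gröbner basis.
Inter-reduce: drop elements whose leading term is divisible by another's, tail-reduce, and make monic.
Reduced Gröbner basis: {x_1 - 120/73*x_2**2, x_2**3 - 41/12*x_2**2 - 73/30*x_2}.

The bases are distinct; the ideals are different.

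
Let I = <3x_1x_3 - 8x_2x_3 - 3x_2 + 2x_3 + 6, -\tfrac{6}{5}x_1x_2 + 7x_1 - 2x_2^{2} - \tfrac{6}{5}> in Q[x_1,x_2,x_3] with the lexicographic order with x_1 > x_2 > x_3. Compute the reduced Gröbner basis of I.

This is the nonlinear analogue of row-reducing a linear system.

f_1 = 3x_1x_3 - 8x_2x_3 - 3x_2 + 2x_3 + 6, LT = x_1x_3.
f_2 = -\tfrac{6}{5}x_1x_2 + 7x_1 - 2x_2^{2} - \tfrac{6}{5}, LT = x_1x_2.

S(f_1,f_2): lcm = x_1x_2x_3. S = \tfrac{35}{6}x_1x_3 - \tfrac{13}{3}x_2^{2}x_3 - x_2^{2} + \tfrac{2}{3}x_2x_3 + 2x_2 - x_3.
  leading term x_1x_3: subtract (\tfrac{35}{18})·f_1 from \tfrac{35}{6}x_1x_3 - \tfrac{13}{3}x_2^{2}x_3 - x_2^{2} + \tfrac{2}{3}x_2x_3 + 2x_2 - x_3 → -\tfrac{13}{3}x_2^{2}x_3 - x_2^{2} + \tfrac{146}{9}x_2x_3 + \tfrac{47}{6}x_2 - \tfrac{44}{9}x_3 - \tfrac{35}{3}
  leading term x_2^{2}x_3: no divisor's leading term divides it; move -\tfrac{13}{3}x_2^{2}x_3 to the remainder.
  leading term x_2^{2}: no divisor's leading term divides it; move -x_2^{2} to the remainder.
  leading term x_2x_3: no divisor's leading term divides it; move \tfrac{146}{9}x_2x_3 to the remainder.
  leading term x_2: no divisor's leading term divides it; move \tfrac{47}{6}x_2 to the remainder.
  leading term x_3: no divisor's leading term divides it; move -\tfrac{44}{9}x_3 to the remainder.
  leading term 1: no divisor's leading term divides it; move -\tfrac{35}{3} to the remainder.
  remainder -\tfrac{13}{3}x_2^{2}x_3 - x_2^{2} + \tfrac{146}{9}x_2x_3 + \tfrac{47}{6}x_2 - \tfrac{44}{9}x_3 - \tfrac{35}{3} ≠ 0; add g_3 = -\tfrac{13}{3}x_2^{2}x_3 - x_2^{2} + \tfrac{146}{9}x_2x_3 + \tfrac{47}{6}x_2 - \tfrac{44}{9}x_3 - \tfrac{35}{3} to the basis.

The other S-polynomials (S(f_1,g_3), S(f_2,g_3)) all reduce to 0 modulo the current basis, so we have a Gröbner basis.

G = {x_1x_2 - \tfrac{35}{6}x_1 + \tfrac{5}{3}x_2^{2} + 1, x_1x_3 - \tfrac{8}{3}x_2x_3 - x_2 + \tfrac{2}{3}x_3 + 2, x_2^{2}x_3 + \tfrac{3}{13}x_2^{2} - \tfrac{146}{39}x_2x_3 - \tfrac{47}{26}x_2 + \tfrac{44}{39}x_3 + \tfrac{35}{13}}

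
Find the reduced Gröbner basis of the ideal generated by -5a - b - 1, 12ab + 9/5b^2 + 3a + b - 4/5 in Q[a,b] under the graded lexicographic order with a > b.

f_1 = -5a - b - 1, LT = a.
f_2 = 12ab + 9/5b^2 + 3a + b - 4/5, LT = ab.

S(f_1,f_2): lcm = ab. S = 1/20b^2 - 1/4a + 7/60b + 1/15.
  reduce S modulo (f_1, f_2):
  remainder 1/20b^2 + 1/6b + 7/60 ≠ 0; add g_3 = 1/20b^2 + 1/6b + 7/60 to the basis.

The other S-polynomials (S(f_1,g_3), S(f_2,g_3)) all reduce to 0 modulo the current basis, so we have a Gröbner basis.
Inter-reduce: drop elements whose leading term is divisible by another's, tail-reduce, and make monic.

G = {b^2 + 10/3b + 7/3, a + 1/5b + 1/5}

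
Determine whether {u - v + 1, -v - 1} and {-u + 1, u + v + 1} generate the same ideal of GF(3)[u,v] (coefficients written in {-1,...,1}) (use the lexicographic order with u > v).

Since reduced Gröbner bases are canonical representatives of ideals under a given ordering, it suffices to compute and compare them.
Buchberger on the first generating set:
f_1 = u - v + 1, LT = u.
f_2 = -v - 1, LT = v.

The S-polynomials (S(f_1,f_2)) all reduce to 0 modulo the current basis, so we have a Gröbner basis.
Inter-reduce: drop elements whose leading term is divisible by another's, tail-reduce, and make monic.
Reduced Gröbner basis: {u - 1, v + 1}.

Buchberger on the second generating set:
h_1 = -u + 1, LT = u.
h_2 = u + v + 1, LT = u.

S(h_1,h_2): lcm = u. S = -v + 1.
  leading term v: no divisor's leading term divides it; move -v to the remainder.
  leading term 1: no divisor's leading term divides it; move 1 to the remainder.
  remainder -v + 1 ≠ 0; add k_3 = -v + 1 to the basis.

The other S-polynomials (S(h_1,k_3), S(h_2,k_3)) all reduce to 0 modulo the current basis, so we have a Gröbner basis.
Inter-reduce: drop elements whose leading term is divisible by another's, tail-reduce, and make monic.
Reduced Gröbner basis: {u - 1, v - 1}.

Since the reduced bases disagree, the two ideals are not the same.

No, the ideals differ.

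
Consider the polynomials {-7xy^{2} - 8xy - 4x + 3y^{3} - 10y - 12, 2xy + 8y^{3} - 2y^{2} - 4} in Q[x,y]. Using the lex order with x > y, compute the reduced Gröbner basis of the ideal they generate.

G = {x - 7y^{4} - 7y^{3} + 2y^{2} + 6y + 7, y^{5} + y^{4} + \tfrac{2}{7}y^{3} - y^{2} - y - \tfrac{2}{7}}

f_1 = -7xy^{2} - 8xy - 4x + 3y^{3} - 10y - 12, LT = xy^{2}.
f_2 = 2xy + 8y^{3} - 2y^{2} - 4, LT = xy.

S(f_1,f_2): lcm = xy^{2}. S = \tfrac{8}{7}xy + \tfrac{4}{7}x - 4y^{4} + \tfrac{4}{7}y^{3} + \tfrac{24}{7}y + \tfrac{12}{7}.
  reduce S modulo (f_1, f_2):
  remainder \tfrac{4}{7}x - 4y^{4} - 4y^{3} + \tfrac{8}{7}y^{2} + \tfrac{24}{7}y + 4 ≠ 0; add g_3 = \tfrac{4}{7}x - 4y^{4} - 4y^{3} + \tfrac{8}{7}y^{2} + \tfrac{24}{7}y + 4 to the basis.

S(f_1,g_3): lcm = xy^{2}. S = \tfrac{8}{7}xy + \tfrac{4}{7}x + 7y^{6} + 7y^{5} - 2y^{4} - \tfrac{45}{7}y^{3} - 7y^{2} + \tfrac{10}{7}y + \tfrac{12}{7}.
  reduce S modulo (f_1, f_2, g_3):
  remainder 7y^{6} + 7y^{5} + 2y^{4} - 7y^{3} - 7y^{2} - 2y ≠ 0; add g_4 = 7y^{6} + 7y^{5} + 2y^{4} - 7y^{3} - 7y^{2} - 2y to the basis.

S(f_2,g_3): lcm = xy. S = 7y^{5} + 7y^{4} + 2y^{3} - 7y^{2} - 7y - 2.
  reduce S modulo (f_1, f_2, g_3, g_4):
  remainder 7y^{5} + 7y^{4} + 2y^{3} - 7y^{2} - 7y - 2 ≠ 0; add g_5 = 7y^{5} + 7y^{4} + 2y^{3} - 7y^{2} - 7y - 2 to the basis.

The other S-polynomials (S(f_1,g_4), S(f_2,g_4), S(g_3,g_4), S(f_1,g_5), S(f_2,g_5), S(g_3,g_5), S(g_4,g_5)) all reduce to 0 modulo the current basis, so we have a Gröbner basis.
Inter-reduce: drop elements whose leading term is divisible by another's, tail-reduce, and make monic.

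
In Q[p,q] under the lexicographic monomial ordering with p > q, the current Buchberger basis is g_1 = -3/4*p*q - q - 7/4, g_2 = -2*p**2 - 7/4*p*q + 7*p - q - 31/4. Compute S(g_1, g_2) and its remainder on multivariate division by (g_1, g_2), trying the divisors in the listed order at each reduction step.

lcm(LM(g_1), LM(g_2)) = p**2*q.
S = (lcm/LT(g_1))·g_1 − (lcm/LT(g_2))·g_2 = -7/8*p*q**2 + 29/6*p*q + 7/3*p - 1/2*q**2 - 31/8*q.
Reduce S modulo (g_1, g_2) in that order:
  leading term p*q**2: subtract (7/6*q)·g_1 from -7/8*p*q**2 + 29/6*p*q + 7/3*p - 1/2*q**2 - 31/8*q → 29/6*p*q + 7/3*p + 2/3*q**2 - 11/6*q
  leading term p*q: subtract (-58/9)·g_1 from 29/6*p*q + 7/3*p + 2/3*q**2 - 11/6*q → 7/3*p + 2/3*q**2 - 149/18*q - 203/18
  leading term p: no divisor's leading term divides it; move 7/3*p to the remainder.
  leading term q**2: no divisor's leading term divides it; move 2/3*q**2 to the remainder.
  leading term q: no divisor's leading term divides it; move -149/18*q to the remainder.
  leading term 1: no divisor's leading term divides it; move -203/18 to the remainder.
The remainder 7/3*p + 2/3*q**2 - 149/18*q - 203/18 is nonzero, so it would be added as the next basis element.

S(g_1, g_2) = -7/8*p*q**2 + 29/6*p*q + 7/3*p - 1/2*q**2 - 31/8*q; remainder on division = 7/3*p + 2/3*q**2 - 149/18*q - 203/18.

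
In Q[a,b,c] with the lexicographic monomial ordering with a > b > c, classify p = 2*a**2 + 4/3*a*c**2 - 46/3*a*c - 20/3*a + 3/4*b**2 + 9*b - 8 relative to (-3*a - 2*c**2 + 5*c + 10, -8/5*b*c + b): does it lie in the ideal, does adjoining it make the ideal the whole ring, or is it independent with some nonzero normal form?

2*a**2 + 4/3*a*c**2 - 46/3*a*c - 20/3*a + 3/4*b**2 + 9*b - 8 is independent of I; its normal form modulo I is 3/4*b**2 + 9*b + 8*c**3 - 20*c**2 - 40*c - 8.

First compute the reduced Gröbner basis of I by Buchberger's algorithm.
f_1 = -3*a - 2*c**2 + 5*c + 10, LT = a.
f_2 = -8/5*b*c + b, LT = b*c.

The S-polynomials (S(f_1,f_2)) all reduce to 0 modulo the current basis, so we have a Gröbner basis.
Inter-reduce: drop elements whose leading term is divisible by another's, tail-reduce, and make monic.
Reduced Gröbner basis: {a + 2/3*c**2 - 5/3*c - 10/3, b*c - 5/8*b}.
Label its elements g_1 = a + 2/3*c**2 - 5/3*c - 10/3, g_2 = b*c - 5/8*b.

Reduce p = 2*a**2 + 4/3*a*c**2 - 46/3*a*c - 20/3*a + 3/4*b**2 + 9*b - 8 modulo G:
  leading term a**2: subtract (2*a)·g_1 from 2*a**2 + 4/3*a*c**2 - 46/3*a*c - 20/3*a + 3/4*b**2 + 9*b - 8 → -12*a*c + 3/4*b**2 + 9*b - 8
  leading term a*c: subtract (-12*c)·g_1 from -12*a*c + 3/4*b**2 + 9*b - 8 → 3/4*b**2 + 9*b + 8*c**3 - 20*c**2 - 40*c - 8
  leading term b**2: no divisor's leading term divides it; move 3/4*b**2 to the remainder.
  leading term b: no divisor's leading term divides it; move 9*b to the remainder.
  leading term c**3: no divisor's leading term divides it; move 8*c**3 to the remainder.
  leading term c**2: no divisor's leading term divides it; move -20*c**2 to the remainder.
  leading term c: no divisor's leading term divides it; move -40*c to the remainder.
  leading term 1: no divisor's leading term divides it; move -8 to the remainder.
  normal form = 3/4*b**2 + 9*b + 8*c**3 - 20*c**2 - 40*c - 8.
The normal form is nonzero, so p ∉ I. Since p minus its normal form lies in I, I + (p) = I + (r) where r = 3/4*b**2 + 9*b + 8*c**3 - 20*c**2 - 40*c - 8; decide whether this ideal is the whole ring.
Run Buchberger on G together with r (pairs among the g_i already reduce to 0 since G is a Gröbner basis):
g_1 = a + 2/3*c**2 - 5/3*c - 10/3, LT = a.
g_2 = b*c - 5/8*b, LT = b*c.
r = 3/4*b**2 + 9*b + 8*c**3 - 20*c**2 - 40*c - 8, LT = b**2.

S(g_2,r): lcm = b**2*c. S = -5/8*b**2 - 12*b*c - 32/3*c**4 + 80/3*c**3 + 160/3*c**2 + 32/3*c.
  reduce S modulo (g_1, g_2, r):
  remainder -32/3*c**4 + 100/3*c**3 + 110/3*c**2 - 68/3*c - 20/3 ≠ 0; add m_4 = -32/3*c**4 + 100/3*c**3 + 110/3*c**2 - 68/3*c - 20/3 to the basis.

The other S-polynomials (S(g_1,g_2), S(g_1,r), S(g_1,m_4), S(g_2,m_4), S(r,m_4)) all reduce to 0 modulo the current basis, so we have a Gröbner basis.
Inter-reduce: drop elements whose leading term is divisible by another's, tail-reduce, and make monic.
Reduced Gröbner basis: {a + 2/3*c**2 - 5/3*c - 10/3, b**2 + 12*b + 32/3*c**3 - 80/3*c**2 - 160/3*c - 32/3, b*c - 5/8*b, c**4 - 25/8*c**3 - 55/16*c**2 + 17/8*c + 5/8}.
The reduced Gröbner basis of I + (p) is {a + 2/3*c**2 - 5/3*c - 10/3, b**2 + 12*b + 32/3*c**3 - 80/3*c**2 - 160/3*c - 32/3, b*c - 5/8*b, c**4 - 25/8*c**3 - 55/16*c**2 + 17/8*c + 5/8} ≠ {1}, a proper ideal, so the enlarged system stays consistent: p is independent of I, with normal form 3/4*b**2 + 9*b + 8*c**3 - 20*c**2 - 40*c - 8.

The remainder on division by a Gröbner basis is unique — it is the normal form.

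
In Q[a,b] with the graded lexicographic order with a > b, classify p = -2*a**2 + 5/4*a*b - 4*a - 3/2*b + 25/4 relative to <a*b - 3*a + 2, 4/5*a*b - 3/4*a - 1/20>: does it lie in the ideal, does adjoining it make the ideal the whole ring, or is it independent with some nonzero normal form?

First compute the reduced Gröbner basis of I by Buchberger's algorithm.
f_1 = a*b - 3*a + 2, LT = a*b.
f_2 = 4/5*a*b - 3/4*a - 1/20, LT = a*b.

S(f_1,f_2): lcm = a*b. S = -33/16*a + 33/16.
  leading term a: no divisor's leading term divides it; move -33/16*a to the remainder.
  leading term 1: no divisor's leading term divides it; move 33/16 to the remainder.
  remainder -33/16*a + 33/16 ≠ 0; add h_3 = -33/16*a + 33/16 to the basis.

S(f_1,h_3): lcm = a*b. S = -3*a + b + 2.
  leading term a: subtract (16/11)·h_3 from -3*a + b + 2 → b - 1
  leading term b: no divisor's leading term divides it; move b to the remainder.
  leading term 1: no divisor's leading term divides it; move -1 to the remainder.
  remainder b - 1 ≠ 0; add h_4 = b - 1 to the basis.

S(f_2,h_3): lcm = a*b. S = -15/16*a + b - 1/16.
  leading term a: subtract (5/11)·h_3 from -15/16*a + b - 1/16 → b - 1
  leading term b: subtract (1)·h_4 from b - 1 → 0
  remainder 0.

S(f_1,h_4): lcm = a*b. S = -2*a + 2.
  leading term a: subtract (32/33)·h_3 from -2*a + 2 → 0
  remainder 0.

S(f_2,h_4): lcm = a*b. S = 1/16*a - 1/16.
  leading term a: subtract (-1/33)·h_3 from 1/16*a - 1/16 → 0
  remainder 0.

S(h_3,h_4): leading monomials are coprime, so the S-polynomial reduces to 0 (Buchberger's first criterion).
Every S-polynomial of the final basis reduces to 0, so we have a Gröbner basis.
Inter-reduce: drop elements whose leading term is divisible by another's, tail-reduce, and make monic.
Reduced Gröbner basis: {a - 1, b - 1}.
Label its elements g_1 = a - 1, g_2 = b - 1.

Reduce p = -2*a**2 + 5/4*a*b - 4*a - 3/2*b + 25/4 modulo G:
  leading term a**2: subtract (-2*a)·g_1 from -2*a**2 + 5/4*a*b - 4*a - 3/2*b + 25/4 → 5/4*a*b - 6*a - 3/2*b + 25/4
  leading term a*b: subtract (5/4*b)·g_1 from 5/4*a*b - 6*a - 3/2*b + 25/4 → -6*a - 1/4*b + 25/4
  leading term a: subtract (-6)·g_1 from -6*a - 1/4*b + 25/4 → -1/4*b + 1/4
  leading term b: subtract (-1/4)·g_2 from -1/4*b + 1/4 → 0
  normal form = 0.
Since the normal form is 0, p ∈ I.

-2*a**2 + 5/4*a*b - 4*a - 3/2*b + 25/4 lies in I (it reduces to 0).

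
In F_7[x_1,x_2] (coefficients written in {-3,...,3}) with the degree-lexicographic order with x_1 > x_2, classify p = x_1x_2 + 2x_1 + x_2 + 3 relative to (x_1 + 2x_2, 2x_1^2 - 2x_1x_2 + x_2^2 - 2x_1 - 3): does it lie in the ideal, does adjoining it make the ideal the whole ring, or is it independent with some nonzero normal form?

First compute the reduced Gröbner basis of I by Buchberger's algorithm.
f_1 = x_1 + 2x_2, LT = x_1.
f_2 = 2x_1^2 - 2x_1x_2 + x_2^2 - 2x_1 - 3, LT = x_1^2.

S(f_1,f_2): lcm = x_1^2. S = 3x_1x_2 + 3x_2^2 + x_1 - 2.
  reduce S modulo (f_1, f_2):
  remainder -3x_2^2 - 2x_2 - 2 ≠ 0; add h_3 = -3x_2^2 - 2x_2 - 2 to the basis.

The other S-polynomials (S(f_1,h_3), S(f_2,h_3)) all reduce to 0 modulo the current basis, so we have a Gröbner basis.
Inter-reduce: drop elements whose leading term is divisible by another's, tail-reduce, and make monic.
Reduced Gröbner basis: {x_2^2 + 3x_2 + 3, x_1 + 2x_2}.
Label its elements g_1 = x_2^2 + 3x_2 + 3, g_2 = x_1 + 2x_2.

Reduce p = x_1x_2 + 2x_1 + x_2 + 3 modulo G:
  leading term x_1x_2: subtract (x_2)·g_2 from x_1x_2 + 2x_1 + x_2 + 3 → -2x_2^2 + 2x_1 + x_2 + 3
  leading term x_2^2: subtract (-2)·g_1 from -2x_2^2 + 2x_1 + x_2 + 3 → 2x_1 + 2
  leading term x_1: subtract (2)·g_2 from 2x_1 + 2 → 3x_2 + 2
  leading term x_2: no divisor's leading term divides it; move 3x_2 to the remainder.
  leading term 1: no divisor's leading term divides it; move 2 to the remainder.
  normal form = 3x_2 + 2.
The normal form is nonzero, so p ∉ I. Since p minus its normal form lies in I, I + (p) = I + (r) where r = 3x_2 + 2; decide whether this ideal is the whole ring.
Run Buchberger on G together with r (pairs among the g_i already reduce to 0 since G is a Gröbner basis):
g_1 = x_2^2 + 3x_2 + 3, LT = x_2^2.
g_2 = x_1 + 2x_2, LT = x_1.
r = 3x_2 + 2, LT = x_2.

S(g_1,r): lcm = x_2^2. S = 3.
  reduce S modulo (g_1, g_2, r):
  remainder 3 ≠ 0; add m_4 = 3 to the basis.

The other S-polynomials (S(g_1,g_2), S(g_2,r), S(g_1,m_4), S(g_2,m_4), S(r,m_4)) all reduce to 0 modulo the current basis, so we have a Gröbner basis.
Inter-reduce: drop elements whose leading term is divisible by another's, tail-reduce, and make monic.
Reduced Gröbner basis: {1}.
The reduced Gröbner basis of I + (p) is {1}: the ideal is the whole ring, so the enlarged system has no common solution — adjoining p is inconsistent.

Adjoining x_1x_2 + 2x_1 + x_2 + 3 makes the ideal the whole ring: the system is inconsistent.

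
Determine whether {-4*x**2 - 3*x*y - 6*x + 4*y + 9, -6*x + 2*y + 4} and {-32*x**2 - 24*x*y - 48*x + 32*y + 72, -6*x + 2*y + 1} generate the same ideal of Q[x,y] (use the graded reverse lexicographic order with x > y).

For a fixed monomial order, each ideal has a unique reduced Gröbner basis; comparing bases decides equality.
Buchberger on the first generating set:
f_1 = -4*x**2 - 3*x*y - 6*x + 4*y + 9, LT = x**2.
f_2 = -6*x + 2*y + 4, LT = x.

S(f_1,f_2): lcm = x**2. S = 13/12*x*y + 13/6*x - y - 9/4.
  leading term x*y: subtract (-13/72*y)·f_2 from 13/12*x*y + 13/6*x - y - 9/4 → 13/36*y**2 + 13/6*x - 5/18*y - 9/4
  leading term y**2: no divisor's leading term divides it; move 13/36*y**2 to the remainder.
  leading term x: subtract (-13/36)·f_2 from 13/6*x - 5/18*y - 9/4 → 4/9*y - 29/36
  leading term y: no divisor's leading term divides it; move 4/9*y to the remainder.
  leading term 1: no divisor's leading term divides it; move -29/36 to the remainder.
  remainder 13/36*y**2 + 4/9*y - 29/36 ≠ 0; add g_3 = 13/36*y**2 + 4/9*y - 29/36 to the basis.

S(f_1,g_3): leading monomials are coprime, so the S-polynomial reduces to 0 (Buchberger's first criterion).
S(f_2,g_3): leading monomials are coprime, so the S-polynomial reduces to 0 (Buchberger's first criterion).
Every S-polynomial of the final basis reduces to 0, so we have a Gröbner basis.
Inter-reduce: drop elements whose leading term is divisible by another's, tail-reduce, and make monic.
Reduced Gröbner basis: {y**2 + 16/13*y - 29/13, x - 1/3*y - 2/3}.

Buchberger on the second generating set:
h_1 = -32*x**2 - 24*x*y - 48*x + 32*y + 72, LT = x**2.
h_2 = -6*x + 2*y + 1, LT = x.

S(h_1,h_2): lcm = x**2. S = 13/12*x*y + 5/3*x - y - 9/4.
  leading term x*y: subtract (-13/72*y)·h_2 from 13/12*x*y + 5/3*x - y - 9/4 → 13/36*y**2 + 5/3*x - 59/72*y - 9/4
  leading term y**2: no divisor's leading term divides it; move 13/36*y**2 to the remainder.
  leading term x: subtract (-5/18)·h_2 from 5/3*x - 59/72*y - 9/4 → -19/72*y - 71/36
  leading term y: no divisor's leading term divides it; move -19/72*y to the remainder.
  leading term 1: no divisor's leading term divides it; move -71/36 to the remainder.
  remainder 13/36*y**2 - 19/72*y - 71/36 ≠ 0; add k_3 = 13/36*y**2 - 19/72*y - 71/36 to the basis.

S(h_1,k_3): leading monomials are coprime, so the S-polynomial reduces to 0 (Buchberger's first criterion).
S(h_2,k_3): leading monomials are coprime, so the S-polynomial reduces to 0 (Buchberger's first criterion).
Every S-polynomial of the final basis reduces to 0, so we have a Gröbner basis.
Inter-reduce: drop elements whose leading term is divisible by another's, tail-reduce, and make monic.
Reduced Gröbner basis: {y**2 - 19/26*y - 71/13, x - 1/3*y - 1/6}.

Since the reduced bases disagree, the two ideals are not the same.

No, the ideals differ.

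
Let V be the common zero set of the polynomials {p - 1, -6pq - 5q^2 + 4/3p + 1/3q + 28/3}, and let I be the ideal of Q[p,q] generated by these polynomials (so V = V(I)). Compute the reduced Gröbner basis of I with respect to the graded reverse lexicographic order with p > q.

f_1 = p - 1, LT = p.
f_2 = -6pq - 5q^2 + 4/3p + 1/3q + 28/3, LT = pq.

S(f_1,f_2): lcm = pq. S = -5/6q^2 + 2/9p - 17/18q + 14/9.
  reduce S modulo (f_1, f_2):
  remainder -5/6q^2 - 17/18q + 16/9 ≠ 0; add g_3 = -5/6q^2 - 17/18q + 16/9 to the basis.

The other S-polynomials (S(f_1,g_3), S(f_2,g_3)) all reduce to 0 modulo the current basis, so we have a Gröbner basis.
Inter-reduce: drop elements whose leading term is divisible by another's, tail-reduce, and make monic.

G = {q^2 + 17/15q - 32/15, p - 1}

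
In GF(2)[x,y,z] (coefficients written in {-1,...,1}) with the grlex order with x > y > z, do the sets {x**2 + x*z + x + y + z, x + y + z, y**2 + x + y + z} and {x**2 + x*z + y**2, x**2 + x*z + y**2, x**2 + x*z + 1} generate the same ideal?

No, the ideals differ.

Two ideals are equal iff their reduced Gröbner bases coincide (the reduced basis is unique for a fixed ordering).
Buchberger on the first generating set:
f_1 = x**2 + x*z + x + y + z, LT = x**2.
f_2 = x + y + z, LT = x.
f_3 = y**2 + x + y + z, LT = y**2.

S(f_1,f_2): lcm = x**2. S = x*y + x + y + z.
  leading term x*y: subtract (y)·f_2 from x*y + x + y + z → y**2 + y*z + x + y + z
  leading term y**2: subtract (1)·f_3 from y**2 + y*z + x + y + z → y*z
  leading term y*z: no divisor's leading term divides it; move y*z to the remainder.
  remainder y*z ≠ 0; add g_4 = y*z to the basis.

S(f_1,f_3): leading monomials are coprime, so the S-polynomial reduces to 0 (Buchberger's first criterion).
S(f_2,f_3): leading monomials are coprime, so the S-polynomial reduces to 0 (Buchberger's first criterion).
S(f_1,g_4): leading monomials are coprime, so the S-polynomial reduces to 0 (Buchberger's first criterion).
S(f_2,g_4): leading monomials are coprime, so the S-polynomial reduces to 0 (Buchberger's first criterion).
S(f_3,g_4): lcm = y**2*z. S = x*z + y*z + z**2.
  leading term x*z: subtract (z)·f_2 from x*z + y*z + z**2 → 0
  remainder 0.

Every S-polynomial of the final basis reduces to 0, so we have a Gröbner basis.
Inter-reduce: drop elements whose leading term is divisible by another's, tail-reduce, and make monic.
Reduced Gröbner basis: {y**2, y*z, x + y + z}.

Buchberger on the second generating set:
h_1 = x**2 + x*z + y**2, LT = x**2.
h_2 = x**2 + x*z + y**2, LT = x**2.
h_3 = x**2 + x*z + 1, LT = x**2.

S(h_1,h_2): lcm = x**2. S = 0.
  remainder 0.

S(h_1,h_3): lcm = x**2. S = y**2 + 1.
  leading term y**2: no divisor's leading term divides it; move y**2 to the remainder.
  leading term 1: no divisor's leading term divides it; move 1 to the remainder.
  remainder y**2 + 1 ≠ 0; add k_4 = y**2 + 1 to the basis.

S(h_2,h_3): lcm = x**2. S = y**2 + 1.
  leading term y**2: subtract (1)·k_4 from y**2 + 1 → 0
  remainder 0.

S(h_1,k_4): leading monomials are coprime, so the S-polynomial reduces to 0 (Buchberger's first criterion).
S(h_2,k_4): leading monomials are coprime, so the S-polynomial reduces to 0 (Buchberger's first criterion).
S(h_3,k_4): leading monomials are coprime, so the S-polynomial reduces to 0 (Buchberger's first criterion).
Every S-polynomial of the final basis reduces to 0, so we have a Gröbner basis.
Inter-reduce: drop elements whose leading term is divisible by another's, tail-reduce, and make monic.
Reduced Gröbner basis: {x**2 + x*z + 1, y**2 + 1}.

The bases are distinct; the ideals are different.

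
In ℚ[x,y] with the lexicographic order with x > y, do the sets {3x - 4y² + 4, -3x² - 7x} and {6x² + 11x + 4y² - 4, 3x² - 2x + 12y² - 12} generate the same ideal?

Two ideals are equal iff their reduced Gröbner bases coincide (the reduced basis is unique for a fixed ordering).
Buchberger on the first generating set:
f_1 = 3x - 4y² + 4, LT = x.
f_2 = -3x² - 7x, LT = x².

S(f_1,f_2): lcm = x². S = -4/3xy² - x.
  reduce S modulo (f_1, f_2):
  remainder -16/9y⁴ + 4/9y² + 4/3 ≠ 0; add g_3 = -16/9y⁴ + 4/9y² + 4/3 to the basis.

The other S-polynomials (S(f_1,g_3), S(f_2,g_3)) all reduce to 0 modulo the current basis, so we have a Gröbner basis.
Inter-reduce: drop elements whose leading term is divisible by another's, tail-reduce, and make monic.
Reduced Gröbner basis: {x - 4/3y² + 4/3, y⁴ - ¼y² - ¾}.

Buchberger on the second generating set:
h_1 = 6x² + 11x + 4y² - 4, LT = x².
h_2 = 3x² - 2x + 12y² - 12, LT = x².

S(h_1,h_2): lcm = x². S = 5/2x - 10/3y² + 10/3.
  reduce S modulo (h_1, h_2):
  remainder 5/2x - 10/3y² + 10/3 ≠ 0; add k_3 = 5/2x - 10/3y² + 10/3 to the basis.

S(h_1,k_3): lcm = x². S = 4/3xy² + ½x + ⅔y² - ⅔.
  reduce S modulo (h_1, h_2, k_3):
  remainder 16/9y⁴ - 4/9y² - 4/3 ≠ 0; add k_4 = 16/9y⁴ - 4/9y² - 4/3 to the basis.

The other S-polynomials (S(h_2,k_3), S(h_1,k_4), S(h_2,k_4), S(k_3,k_4)) all reduce to 0 modulo the current basis, so we have a Gröbner basis.
Inter-reduce: drop elements whose leading term is divisible by another's, tail-reduce, and make monic.
Reduced Gröbner basis: {x - 4/3y² + 4/3, y⁴ - ¼y² - ¾}.

The two bases agree; hence the ideals are identical.
The same test decides containment: I ⊆ J iff every generator of I reduces to 0 modulo a Gröbner basis of J.

Yes, the ideals are equal.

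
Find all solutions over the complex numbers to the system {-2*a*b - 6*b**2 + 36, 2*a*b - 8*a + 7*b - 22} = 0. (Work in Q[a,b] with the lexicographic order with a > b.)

Compute a lex Gröbner basis by Buchberger's algorithm.
f_1 = -2*a*b - 6*b**2 + 36, LT = a*b.
f_2 = 2*a*b - 8*a + 7*b - 22, LT = a*b.

S(f_1,f_2): lcm = a*b. S = 4*a + 3*b**2 - 7/2*b - 7.
  leading term a: no divisor's leading term divides it; move 4*a to the remainder.
  leading term b**2: no divisor's leading term divides it; move 3*b**2 to the remainder.
  leading term b: no divisor's leading term divides it; move -7/2*b to the remainder.
  leading term 1: no divisor's leading term divides it; move -7 to the remainder.
  remainder 4*a + 3*b**2 - 7/2*b - 7 ≠ 0; add h_3 = 4*a + 3*b**2 - 7/2*b - 7 to the basis.

S(f_1,h_3): lcm = a*b. S = -3/4*b**3 + 31/8*b**2 + 7/4*b - 18.
  leading term b**3: no divisor's leading term divides it; move -3/4*b**3 to the remainder.
  leading term b**2: no divisor's leading term divides it; move 31/8*b**2 to the remainder.
  leading term b: no divisor's leading term divides it; move 7/4*b to the remainder.
  leading term 1: no divisor's leading term divides it; move -18 to the remainder.
  remainder -3/4*b**3 + 31/8*b**2 + 7/4*b - 18 ≠ 0; add h_4 = -3/4*b**3 + 31/8*b**2 + 7/4*b - 18 to the basis.

S(f_2,h_3): lcm = a*b. S = -4*a - 3/4*b**3 + 7/8*b**2 + 21/4*b - 11.
  leading term a: subtract (-1)·h_3 from -4*a - 3/4*b**3 + 7/8*b**2 + 21/4*b - 11 → -3/4*b**3 + 31/8*b**2 + 7/4*b - 18
  leading term b**3: subtract (1)·h_4 from -3/4*b**3 + 31/8*b**2 + 7/4*b - 18 → 0
  remainder 0.

S(f_1,h_4): lcm = a*b**3. S = 31/6*a*b**2 + 7/3*a*b - 24*a + 3*b**4 - 18*b**2.
  leading term a*b**2: subtract (-31/12*b)·f_1 from 31/6*a*b**2 + 7/3*a*b - 24*a + 3*b**4 - 18*b**2 → 7/3*a*b - 24*a + 3*b**4 - 31/2*b**3 - 18*b**2 + 93*b
  leading term a*b: subtract (-7/6)·f_1 from 7/3*a*b - 24*a + 3*b**4 - 31/2*b**3 - 18*b**2 + 93*b → -24*a + 3*b**4 - 31/2*b**3 - 25*b**2 + 93*b + 42
  leading term a: subtract (-6)·h_3 from -24*a + 3*b**4 - 31/2*b**3 - 25*b**2 + 93*b + 42 → 3*b**4 - 31/2*b**3 - 7*b**2 + 72*b
  leading term b**4: subtract (-4*b)·h_4 from 3*b**4 - 31/2*b**3 - 7*b**2 + 72*b → 0
  remainder 0.

S(f_2,h_4): lcm = a*b**3. S = 7/6*a*b**2 + 7/3*a*b - 24*a + 7/2*b**3 - 11*b**2.
  leading term a*b**2: subtract (-7/12*b)·f_1 from 7/6*a*b**2 + 7/3*a*b - 24*a + 7/2*b**3 - 11*b**2 → 7/3*a*b - 24*a - 11*b**2 + 21*b
  leading term a*b: subtract (-7/6)·f_1 from 7/3*a*b - 24*a - 11*b**2 + 21*b → -24*a - 18*b**2 + 21*b + 42
  leading term a: subtract (-6)·h_3 from -24*a - 18*b**2 + 21*b + 42 → 0
  remainder 0.

S(h_3,h_4): leading monomials are coprime, so the S-polynomial reduces to 0 (Buchberger's first criterion).
Every S-polynomial of the final basis reduces to 0, so we have a Gröbner basis.
Inter-reduce: drop elements whose leading term is divisible by another's, tail-reduce, and make monic.
Reduced Gröbner basis: {a + 3/4*b**2 - 7/8*b - 7/4, b**3 - 31/6*b**2 - 7/3*b + 24}.

A lex Gröbner basis eliminates variables successively. Here b**3 - 31/6*b**2 - 7/3*b + 24 depends only on b, with roots {-2, 8/3, 9/2}; lifting each root through the earlier basis elements recovers the full solutions.
  b = -2: the earlier basis element becomes a + 3 = 0, giving a = -3 — point (-3, -2).
  b = 8/3: the earlier basis element becomes a + 5/4 = 0, giving a = -5/4 — point (-5/4, 8/3).
  b = 9/2: the earlier basis element becomes a + 19/2 = 0, giving a = -19/2 — point (-19/2, 9/2).
Zero-dimensionality of the ideal guarantees finitely many solutions over ℂ.

{(-3, -2), (-5/4, 8/3), (-19/2, 9/2)}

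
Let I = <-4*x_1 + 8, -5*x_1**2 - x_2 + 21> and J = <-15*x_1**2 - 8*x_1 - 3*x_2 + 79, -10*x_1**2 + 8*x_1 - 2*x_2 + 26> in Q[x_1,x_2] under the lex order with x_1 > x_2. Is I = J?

Since reduced Gröbner bases are canonical representatives of ideals under a given ordering, it suffices to compute and compare them.
Buchberger on the first generating set:
f_1 = -4*x_1 + 8, LT = x_1.
f_2 = -5*x_1**2 - x_2 + 21, LT = x_1**2.

S(f_1,f_2): lcm = x_1**2. S = -2*x_1 - 1/5*x_2 + 21/5.
  reduce S modulo (f_1, f_2):
  remainder -1/5*x_2 + 1/5 ≠ 0; add g_3 = -1/5*x_2 + 1/5 to the basis.

The other S-polynomials (S(f_1,g_3), S(f_2,g_3)) all reduce to 0 modulo the current basis, so we have a Gröbner basis.
Inter-reduce: drop elements whose leading term is divisible by another's, tail-reduce, and make monic.
Reduced Gröbner basis: {x_1 - 2, x_2 - 1}.

Buchberger on the second generating set:
h_1 = -15*x_1**2 - 8*x_1 - 3*x_2 + 79, LT = x_1**2.
h_2 = -10*x_1**2 + 8*x_1 - 2*x_2 + 26, LT = x_1**2.

S(h_1,h_2): lcm = x_1**2. S = 4/3*x_1 - 8/3.
  reduce S modulo (h_1, h_2):
  remainder 4/3*x_1 - 8/3 ≠ 0; add k_3 = 4/3*x_1 - 8/3 to the basis.

S(h_1,k_3): lcm = x_1**2. S = 38/15*x_1 + 1/5*x_2 - 79/15.
  reduce S modulo (h_1, h_2, k_3):
  remainder 1/5*x_2 - 1/5 ≠ 0; add k_4 = 1/5*x_2 - 1/5 to the basis.

The other S-polynomials (S(h_2,k_3), S(h_1,k_4), S(h_2,k_4), S(k_3,k_4)) all reduce to 0 modulo the current basis, so we have a Gröbner basis.
Inter-reduce: drop elements whose leading term is divisible by another's, tail-reduce, and make monic.
Reduced Gröbner basis: {x_1 - 2, x_2 - 1}.

Same reduced basis, so the two generating sets span the same ideal.

Yes, the ideals are equal.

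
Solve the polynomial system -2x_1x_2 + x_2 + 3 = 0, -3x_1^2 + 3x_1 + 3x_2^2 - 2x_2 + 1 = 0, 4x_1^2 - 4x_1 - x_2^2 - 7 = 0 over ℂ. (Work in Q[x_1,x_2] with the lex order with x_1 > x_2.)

Compute a lex Gröbner basis by Buchberger's algorithm.
f_1 = -2x_1x_2 + x_2 + 3, LT = x_1x_2.
f_2 = -3x_1^2 + 3x_1 + 3x_2^2 - 2x_2 + 1, LT = x_1^2.
f_3 = 4x_1^2 - 4x_1 - x_2^2 - 7, LT = x_1^2.

S(f_1,f_2): lcm = x_1^2x_2. S = 1/2x_1x_2 - 3/2x_1 + x_2^3 - 2/3x_2^2 + 1/3x_2.
  reduce S modulo (f_1, f_2, f_3):
  remainder -3/2x_1 + x_2^3 - 2/3x_2^2 + 7/12x_2 + 3/4 ≠ 0; add h_4 = -3/2x_1 + x_2^3 - 2/3x_2^2 + 7/12x_2 + 3/4 to the basis.

S(f_1,f_3): lcm = x_1^2x_2. S = 1/2x_1x_2 - 3/2x_1 + 1/4x_2^3 + 7/4x_2.
  reduce S modulo (f_1, f_2, f_3, h_4):
  remainder -3/4x_2^3 + 2/3x_2^2 + 17/12x_2 ≠ 0; add h_5 = -3/4x_2^3 + 2/3x_2^2 + 17/12x_2 to the basis.

S(f_2,f_3): lcm = x_1^2. S = -3/4x_2^2 + 2/3x_2 + 17/12.
  reduce S modulo (f_1, f_2, f_3, h_4, h_5):
  remainder -3/4x_2^2 + 2/3x_2 + 17/12 ≠ 0; add h_6 = -3/4x_2^2 + 2/3x_2 + 17/12 to the basis.

S(f_1,h_4): lcm = x_1x_2. S = 2/3x_2^4 - 4/9x_2^3 + 7/18x_2^2 - 3/2.
  reduce S modulo (f_1, f_2, f_3, h_4, h_5, h_6):
  remainder 4072/2187x_2 + 4072/2187 ≠ 0; add h_7 = 4072/2187x_2 + 4072/2187 to the basis.

The other S-polynomials (S(f_2,h_4), S(f_3,h_4), S(f_1,h_5), S(f_2,h_5), S(f_3,h_5), S(h_4,h_5), S(f_1,h_6), S(f_2,h_6), S(f_3,h_6), S(h_4,h_6), S(h_5,h_6), S(f_1,h_7), S(f_2,h_7), S(f_3,h_7), S(h_4,h_7), S(h_5,h_7), S(h_6,h_7)) all reduce to 0 modulo the current basis, so we have a Gröbner basis.
Inter-reduce: drop elements whose leading term is divisible by another's, tail-reduce, and make monic.
Reduced Gröbner basis: {x_1 + 1, x_2 + 1}.

Elimination: the polynomial x_2 + 1 lies in the elimination ideal for x_2, so x_2 ∈ {-1}. For each such x_2, the remaining basis elements (now univariate) give the rest of the solution.
  x_2 = -1: the earlier basis element becomes x_1 + 1 = 0, giving x_1 = -1 — point (-1, -1).

{(-1, -1)}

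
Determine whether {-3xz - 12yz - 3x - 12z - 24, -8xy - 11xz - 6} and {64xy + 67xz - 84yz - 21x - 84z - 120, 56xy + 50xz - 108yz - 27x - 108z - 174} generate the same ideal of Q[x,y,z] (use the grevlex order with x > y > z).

Yes, the ideals are equal.

Two ideals are equal iff their reduced Gröbner bases coincide (the reduced basis is unique for a fixed ordering).
Buchberger on the first generating set:
f_1 = -3xz - 12yz - 3x - 12z - 24, LT = xz.
f_2 = -8xy - 11xz - 6, LT = xy.

S(f_1,f_2): lcm = xyz. S = 4y^2z - 11/8xz^2 + xy + 4yz + 8y - 3/4z.
  reduce S modulo (f_1, f_2):
  remainder 4y^2z + 11/2yz^2 + 4yz + 11/2z^2 + 8y + 41/4z - 3/4 ≠ 0; add g_3 = 4y^2z + 11/2yz^2 + 4yz + 11/2z^2 + 8y + 41/4z - 3/4 to the basis.

The other S-polynomials (S(f_1,g_3), S(f_2,g_3)) all reduce to 0 modulo the current basis, so we have a Gröbner basis.
Inter-reduce: drop elements whose leading term is divisible by another's, tail-reduce, and make monic.
Reduced Gröbner basis: {y^2z + 11/8yz^2 + yz + 11/8z^2 + 2y + 41/16z - 3/16, xy - 11/2yz - 11/8x - 11/2z - 41/4, xz + 4yz + x + 4z + 8}.

Buchberger on the second generating set:
h_1 = 64xy + 67xz - 84yz - 21x - 84z - 120, LT = xy.
h_2 = 56xy + 50xz - 108yz - 27x - 108z - 174, LT = xy.

S(h_1,h_2): lcm = xy. S = 69/448xz + 69/112yz + 69/448x + 69/112z + 69/56.
  reduce S modulo (h_1, h_2):
  remainder 69/448xz + 69/112yz + 69/448x + 69/112z + 69/56 ≠ 0; add k_3 = 69/448xz + 69/112yz + 69/448x + 69/112z + 69/56 to the basis.

S(h_1,k_3): lcm = xyz. S = -4y^2z + 67/64xz^2 - 21/16yz^2 - xy - 21/64xz - 4yz - 21/16z^2 - 8y - 15/8z.
  reduce S modulo (h_1, h_2, k_3):
  remainder -4y^2z - 11/2yz^2 - 4yz - 11/2z^2 - 8y - 41/4z + 3/4 ≠ 0; add k_4 = -4y^2z - 11/2yz^2 - 4yz - 11/2z^2 - 8y - 41/4z + 3/4 to the basis.

The other S-polynomials (S(h_2,k_3), S(h_1,k_4), S(h_2,k_4), S(k_3,k_4)) all reduce to 0 modulo the current basis, so we have a Gröbner basis.
Inter-reduce: drop elements whose leading term is divisible by another's, tail-reduce, and make monic.
Reduced Gröbner basis: {y^2z + 11/8yz^2 + yz + 11/8z^2 + 2y + 41/16z - 3/16, xy - 11/2yz - 11/8x - 11/2z - 41/4, xz + 4yz + x + 4z + 8}.

Same reduced basis, so the two generating sets span the same ideal.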